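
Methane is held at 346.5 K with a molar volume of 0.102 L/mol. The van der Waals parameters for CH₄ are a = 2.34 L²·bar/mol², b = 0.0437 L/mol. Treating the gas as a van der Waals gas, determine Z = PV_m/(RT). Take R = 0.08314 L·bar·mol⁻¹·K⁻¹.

P = RT/(V_m − b) − a/V_m² = (0.08314)(346.5)/(0.102 − 0.0437) − 2.34/(0.102)²
  = 28.808/0.058300 − 224.91 = 494.13 − 224.91 = 269.22 bar
Z = PV_m/(RT) = (269.22)(0.102)/((0.08314)(346.5)) = 27.460/28.808 = 0.9532

Z ≈ 0.9532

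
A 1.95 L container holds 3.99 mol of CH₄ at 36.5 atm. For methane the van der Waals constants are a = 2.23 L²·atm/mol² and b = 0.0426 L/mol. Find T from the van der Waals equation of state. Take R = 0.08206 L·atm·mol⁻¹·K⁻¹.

T = (P + a n²/V²)(V − nb)/(nR)
P + a n²/V² = 36.5 + (2.23)(3.99)²/(1.95)² = 45.836 atm
V − nb = 1.95 − (3.99)(0.0426) = 1.7800 L
T = (45.836)(1.7800)/((3.99)(0.08206)) = 249.2 K

T ≈ 249.2 K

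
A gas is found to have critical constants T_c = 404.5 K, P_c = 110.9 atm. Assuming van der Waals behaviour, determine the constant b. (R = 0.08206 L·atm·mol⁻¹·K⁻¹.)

From T_c = 8a/(27Rb) and P_c = a/(27b²): b = R T_c/(8 P_c).
b = (0.08206)(404.5)/(8×110.9) = 33.193/887.20 = 0.03741 L/mol

b ≈ 0.03741 L/mol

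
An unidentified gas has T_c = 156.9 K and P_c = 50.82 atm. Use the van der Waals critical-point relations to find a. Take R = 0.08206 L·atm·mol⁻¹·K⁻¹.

From T_c = 8a/(27Rb) and P_c = a/(27b²): a = 27 R² T_c²/(64 P_c).
a = 27×(0.08206)²×(156.9)²/(64×50.82) = 4475.8/3252.5 = 1.376 L²·atm/mol²

a ≈ 1.376 L²·atm/mol²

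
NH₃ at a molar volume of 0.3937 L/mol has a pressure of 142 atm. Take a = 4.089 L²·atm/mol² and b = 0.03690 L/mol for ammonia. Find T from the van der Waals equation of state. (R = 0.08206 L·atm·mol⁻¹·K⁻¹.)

T = (P + a/V_m²)(V_m − b)/R
P + a/V_m² = 142 + 4.089/(0.3937)² = 168.38 atm
V_m − b = 0.3937 − 0.03690 = 0.35680 L/mol
T = (168.38)(0.35680)/0.08206 = 732.1 K

T ≈ 732.1 K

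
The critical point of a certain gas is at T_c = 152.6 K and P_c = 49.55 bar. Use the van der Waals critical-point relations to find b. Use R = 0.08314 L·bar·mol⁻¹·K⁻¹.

b ≈ 0.03201 L/mol

From T_c = 8a/(27Rb) and P_c = a/(27b²): b = R T_c/(8 P_c).
b = (0.08314)(152.6)/(8×49.55) = 12.687/396.40 = 0.03201 L/mol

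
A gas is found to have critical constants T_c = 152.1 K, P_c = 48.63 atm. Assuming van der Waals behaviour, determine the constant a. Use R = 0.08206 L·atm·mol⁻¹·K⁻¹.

a ≈ 1.351 L²·atm/mol²

From T_c = 8a/(27Rb) and P_c = a/(27b²): a = 27 R² T_c²/(64 P_c).
a = 27×(0.08206)²×(152.1)²/(64×48.63) = 4206.2/3112.3 = 1.351 L²·atm/mol²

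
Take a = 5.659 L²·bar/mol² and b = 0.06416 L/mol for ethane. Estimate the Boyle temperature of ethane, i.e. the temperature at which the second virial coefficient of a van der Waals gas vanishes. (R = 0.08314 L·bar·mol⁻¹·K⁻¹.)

For a van der Waals gas the second virial coefficient B₂ = b − a/(RT) vanishes at T_B = a/(Rb).
T_B = 5.659/(0.08314×0.06416) = 5.659/0.0053343 = 1061 K

T_B ≈ 1061 K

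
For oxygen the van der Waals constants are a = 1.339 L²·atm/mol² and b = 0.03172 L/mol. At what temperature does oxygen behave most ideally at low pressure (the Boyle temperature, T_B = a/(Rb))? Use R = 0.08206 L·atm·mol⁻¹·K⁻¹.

For a van der Waals gas the second virial coefficient B₂ = b − a/(RT) vanishes at T_B = a/(Rb).
T_B = 1.339/(0.08206×0.03172) = 1.339/0.0026029 = 514.4 K

T_B ≈ 514.4 K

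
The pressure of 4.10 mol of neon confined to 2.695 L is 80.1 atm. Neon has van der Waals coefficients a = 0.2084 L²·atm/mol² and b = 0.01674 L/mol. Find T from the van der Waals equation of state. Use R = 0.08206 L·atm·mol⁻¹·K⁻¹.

T = (P + a n²/V²)(V − nb)/(nR)
P + a n²/V² = 80.1 + (0.2084)(4.10)²/(2.695)² = 80.582 atm
V − nb = 2.695 − (4.10)(0.01674) = 2.6264 L
T = (80.582)(2.6264)/((4.10)(0.08206)) = 629.0 K

T ≈ 629.0 K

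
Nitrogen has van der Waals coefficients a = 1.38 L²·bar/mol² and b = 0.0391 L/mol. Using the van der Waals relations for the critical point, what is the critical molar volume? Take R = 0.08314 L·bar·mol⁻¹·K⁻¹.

For a van der Waals gas, V_m,c = 3b.
V_m,c = 3×0.0391 = 0.1173 L/mol

V_m,c ≈ 0.1173 L/mol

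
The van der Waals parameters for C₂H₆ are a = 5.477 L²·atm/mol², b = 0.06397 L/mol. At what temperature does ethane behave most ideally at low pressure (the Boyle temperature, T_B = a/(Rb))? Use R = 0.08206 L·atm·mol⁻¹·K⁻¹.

T_B ≈ 1043 K

For a van der Waals gas the second virial coefficient B₂ = b − a/(RT) vanishes at T_B = a/(Rb).
T_B = 5.477/(0.08206×0.06397) = 5.477/0.0052494 = 1043 K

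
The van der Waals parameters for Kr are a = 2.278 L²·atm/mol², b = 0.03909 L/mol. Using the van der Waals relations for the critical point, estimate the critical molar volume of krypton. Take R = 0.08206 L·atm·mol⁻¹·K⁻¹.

For a van der Waals gas, V_m,c = 3b.
V_m,c = 3×0.03909 = 0.1173 L/mol

V_m,c ≈ 0.1173 L/mol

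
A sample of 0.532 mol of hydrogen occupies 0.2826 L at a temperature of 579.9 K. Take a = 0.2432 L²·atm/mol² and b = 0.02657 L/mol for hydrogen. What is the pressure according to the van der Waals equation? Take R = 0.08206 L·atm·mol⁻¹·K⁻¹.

P = nRT/(V − nb) − a n²/V²
nRT/(V − nb) = (0.532)(0.08206)(579.9)/(0.2826 − 0.532×0.02657) = 25.316/0.26846 = 94.301 atm
a n²/V² = (0.2432)(0.532)²/(0.2826)² = 0.86187 atm
P = 94.301 − 0.86187 = 93.44 atm

P ≈ 93.44 atm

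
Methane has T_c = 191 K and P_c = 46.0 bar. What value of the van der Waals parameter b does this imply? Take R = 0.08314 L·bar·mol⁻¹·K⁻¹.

From T_c = 8a/(27Rb) and P_c = a/(27b²): b = R T_c/(8 P_c).
b = (0.08314)(191)/(8×46.0) = 15.880/368.00 = 0.04315 L/mol

b ≈ 0.04315 L/mol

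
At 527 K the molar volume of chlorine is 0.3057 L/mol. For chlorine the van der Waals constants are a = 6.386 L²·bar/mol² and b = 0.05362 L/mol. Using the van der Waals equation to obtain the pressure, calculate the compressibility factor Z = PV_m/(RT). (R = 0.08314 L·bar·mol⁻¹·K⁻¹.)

P = RT/(V_m − b) − a/V_m² = (0.08314)(527)/(0.3057 − 0.05362) − 6.386/(0.3057)²
  = 43.815/0.25208 − 68.334 = 173.81 − 68.334 = 105.48 bar
Z = PV_m/(RT) = (105.48)(0.3057)/((0.08314)(527)) = 32.245/43.815 = 0.7359

Z ≈ 0.7359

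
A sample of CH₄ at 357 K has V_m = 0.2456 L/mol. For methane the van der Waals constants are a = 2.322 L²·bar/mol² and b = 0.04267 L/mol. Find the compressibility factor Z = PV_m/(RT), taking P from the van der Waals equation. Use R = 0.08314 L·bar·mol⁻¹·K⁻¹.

P = RT/(V_m − b) − a/V_m² = (0.08314)(357)/(0.2456 − 0.04267) − 2.322/(0.2456)²
  = 29.681/0.20293 − 38.495 = 146.26 − 38.495 = 107.77 bar
Z = PV_m/(RT) = (107.77)(0.2456)/((0.08314)(357)) = 26.468/29.681 = 0.8917

Z ≈ 0.8917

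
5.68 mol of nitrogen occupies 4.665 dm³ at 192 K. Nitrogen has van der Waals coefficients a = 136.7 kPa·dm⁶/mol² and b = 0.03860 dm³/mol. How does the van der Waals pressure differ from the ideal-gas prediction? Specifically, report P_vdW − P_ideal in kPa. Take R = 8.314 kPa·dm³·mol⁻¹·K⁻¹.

ΔP ≈ -106.8 kPa

Ideal: P_ideal = nRT/V = (5.68)(8.314)(192)/4.665 = 1943.60 kPa
vdW: P = nRT/(V − nb) − a n²/V² = 9066.92/4.44575 − 4410.27/21.7622 = 2039.46 − 202.657 = 1836.80 kPa
ΔP = 1836.80 − 1943.60 = -106.8 kPa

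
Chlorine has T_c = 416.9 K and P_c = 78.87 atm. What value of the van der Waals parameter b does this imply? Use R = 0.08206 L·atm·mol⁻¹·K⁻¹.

b ≈ 0.05422 L/mol

From T_c = 8a/(27Rb) and P_c = a/(27b²): b = R T_c/(8 P_c).
b = (0.08206)(416.9)/(8×78.87) = 34.211/630.96 = 0.05422 L/mol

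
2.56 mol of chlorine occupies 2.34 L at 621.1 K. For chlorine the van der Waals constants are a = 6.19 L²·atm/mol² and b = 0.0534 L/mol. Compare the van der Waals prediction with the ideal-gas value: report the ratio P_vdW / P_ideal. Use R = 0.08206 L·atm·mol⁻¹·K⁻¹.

Ideal: P_ideal = nRT/V = (2.56)(0.08206)(621.1)/2.34 = 55.7593 atm
vdW: P = nRT/(V − nb) − a n²/V² = 130.477/2.20330 − 40.5668/5.47560 = 59.2189 − 7.40865 = 51.8103 atm
Ratio = 51.8103/55.7593 = 0.9292

P_vdW / P_ideal ≈ 0.9292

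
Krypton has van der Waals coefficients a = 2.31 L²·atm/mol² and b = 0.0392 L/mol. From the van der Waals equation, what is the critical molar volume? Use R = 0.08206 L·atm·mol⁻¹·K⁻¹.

For a van der Waals gas, V_m,c = 3b.
V_m,c = 3×0.0392 = 0.1176 L/mol

V_m,c ≈ 0.1176 L/mol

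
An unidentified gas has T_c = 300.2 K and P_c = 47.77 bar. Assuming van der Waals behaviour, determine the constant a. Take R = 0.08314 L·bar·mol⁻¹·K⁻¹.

From T_c = 8a/(27Rb) and P_c = a/(27b²): a = 27 R² T_c²/(64 P_c).
a = 27×(0.08314)²×(300.2)²/(64×47.77) = 16819/3057.3 = 5.501 L²·bar/mol²

a ≈ 5.501 L²·bar/mol²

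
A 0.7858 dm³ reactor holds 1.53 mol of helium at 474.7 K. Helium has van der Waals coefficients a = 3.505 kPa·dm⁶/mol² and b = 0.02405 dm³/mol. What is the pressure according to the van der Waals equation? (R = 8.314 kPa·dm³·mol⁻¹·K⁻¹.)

P = nRT/(V − nb) − a n²/V²
nRT/(V − nb) = (1.53)(8.314)(474.7)/(0.7858 − 1.53×0.02405) = 6038.4/0.74900 = 8061.9 kPa
a n²/V² = (3.505)(1.53)²/(0.7858)² = 13.288 kPa
P = 8061.9 − 13.288 = 8049 kPa

P ≈ 8049 kPa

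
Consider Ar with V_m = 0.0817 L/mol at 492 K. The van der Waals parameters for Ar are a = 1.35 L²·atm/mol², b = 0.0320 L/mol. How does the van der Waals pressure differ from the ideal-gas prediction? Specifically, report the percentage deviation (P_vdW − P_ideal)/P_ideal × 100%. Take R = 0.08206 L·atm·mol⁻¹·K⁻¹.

Ideal: P_ideal = RT/V_m = (0.08206)(492)/0.0817 = 494.168 atm
vdW: P = RT/(V_m − b) − a/V_m² = 40.3735/0.0497000 − 1.35/0.00667489 = 812.344 − 202.251 = 610.093 atm
% deviation = (610.093 − 494.168)/494.168 × 100% = 23.46%

23.46 %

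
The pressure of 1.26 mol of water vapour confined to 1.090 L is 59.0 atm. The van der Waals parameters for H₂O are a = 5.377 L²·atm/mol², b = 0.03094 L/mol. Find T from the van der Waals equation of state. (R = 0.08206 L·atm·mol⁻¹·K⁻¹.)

T ≈ 672.8 K

T = (P + a n²/V²)(V − nb)/(nR)
P + a n²/V² = 59.0 + (5.377)(1.26)²/(1.090)² = 66.185 atm
V − nb = 1.090 − (1.26)(0.03094) = 1.0510 L
T = (66.185)(1.0510)/((1.26)(0.08206)) = 672.8 K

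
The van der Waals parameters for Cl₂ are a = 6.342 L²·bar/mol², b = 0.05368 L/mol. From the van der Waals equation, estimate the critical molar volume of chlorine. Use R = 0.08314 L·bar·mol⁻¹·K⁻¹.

V_m,c ≈ 0.1610 L/mol

For a van der Waals gas, V_m,c = 3b.
V_m,c = 3×0.05368 = 0.1610 L/mol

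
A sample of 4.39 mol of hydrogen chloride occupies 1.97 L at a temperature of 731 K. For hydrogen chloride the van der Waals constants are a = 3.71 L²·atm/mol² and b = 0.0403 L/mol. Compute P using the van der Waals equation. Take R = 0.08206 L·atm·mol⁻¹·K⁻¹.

P = nRT/(V − nb) − a n²/V²
nRT/(V − nb) = (4.39)(0.08206)(731)/(1.97 − 4.39×0.0403) = 263.34/1.7931 = 146.86 atm
a n²/V² = (3.71)(4.39)²/(1.97)² = 18.423 atm
P = 146.86 − 18.423 = 128.4 atm

P ≈ 128.4 atm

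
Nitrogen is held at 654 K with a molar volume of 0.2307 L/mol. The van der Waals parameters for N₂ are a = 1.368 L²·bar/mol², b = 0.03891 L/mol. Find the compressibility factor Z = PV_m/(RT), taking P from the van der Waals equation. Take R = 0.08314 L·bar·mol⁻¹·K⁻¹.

Z ≈ 1.094

P = RT/(V_m − b) − a/V_m² = (0.08314)(654)/(0.2307 − 0.03891) − 1.368/(0.2307)²
  = 54.374/0.19179 − 25.703 = 283.51 − 25.703 = 257.81 bar
Z = PV_m/(RT) = (257.81)(0.2307)/((0.08314)(654)) = 59.477/54.374 = 1.094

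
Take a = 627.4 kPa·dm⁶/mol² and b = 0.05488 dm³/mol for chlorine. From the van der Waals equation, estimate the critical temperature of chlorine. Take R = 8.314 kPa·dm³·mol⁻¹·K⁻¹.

T_c ≈ 407.4 K

For a van der Waals gas, T_c = 8a/(27Rb).
T_c = 8×627.4/(27×8.314×0.05488) = 5019.2/12.319 = 407.4 K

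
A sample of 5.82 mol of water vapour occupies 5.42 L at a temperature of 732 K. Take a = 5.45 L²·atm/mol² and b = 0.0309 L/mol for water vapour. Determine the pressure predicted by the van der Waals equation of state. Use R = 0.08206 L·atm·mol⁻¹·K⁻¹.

P = nRT/(V − nb) − a n²/V²
nRT/(V − nb) = (5.82)(0.08206)(732)/(5.42 − 5.82×0.0309) = 349.60/5.2402 = 66.715 atm
a n²/V² = (5.45)(5.82)²/(5.42)² = 6.2841 atm
P = 66.715 − 6.2841 = 60.43 atm

P ≈ 60.43 atm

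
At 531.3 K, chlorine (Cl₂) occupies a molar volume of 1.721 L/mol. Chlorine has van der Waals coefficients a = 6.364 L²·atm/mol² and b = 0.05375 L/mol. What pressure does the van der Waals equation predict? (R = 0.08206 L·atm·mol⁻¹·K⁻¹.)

P = RT/(V_m − b) − a/V_m²
RT/(V_m − b) = (0.08206)(531.3)/(1.721 − 0.05375) = 43.598/1.6673 = 26.149 atm
a/V_m² = 6.364/(1.721)² = 2.1487 atm
P = 26.149 − 2.1487 = 24.00 atm

P ≈ 24.00 atm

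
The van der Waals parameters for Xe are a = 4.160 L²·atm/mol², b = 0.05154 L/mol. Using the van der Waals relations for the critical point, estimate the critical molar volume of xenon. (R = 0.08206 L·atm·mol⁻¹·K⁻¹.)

For a van der Waals gas, V_m,c = 3b.
V_m,c = 3×0.05154 = 0.1546 L/mol

V_m,c ≈ 0.1546 L/mol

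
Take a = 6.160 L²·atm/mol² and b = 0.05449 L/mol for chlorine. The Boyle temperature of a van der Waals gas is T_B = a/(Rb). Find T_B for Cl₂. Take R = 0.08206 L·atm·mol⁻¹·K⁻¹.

For a van der Waals gas the second virial coefficient B₂ = b − a/(RT) vanishes at T_B = a/(Rb).
T_B = 6.160/(0.08206×0.05449) = 6.160/0.0044714 = 1378 K

T_B ≈ 1378 K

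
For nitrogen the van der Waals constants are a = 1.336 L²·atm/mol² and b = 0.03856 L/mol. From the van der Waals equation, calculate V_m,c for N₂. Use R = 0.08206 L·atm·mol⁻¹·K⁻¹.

For a van der Waals gas, V_m,c = 3b.
V_m,c = 3×0.03856 = 0.1157 L/mol

V_m,c ≈ 0.1157 L/mol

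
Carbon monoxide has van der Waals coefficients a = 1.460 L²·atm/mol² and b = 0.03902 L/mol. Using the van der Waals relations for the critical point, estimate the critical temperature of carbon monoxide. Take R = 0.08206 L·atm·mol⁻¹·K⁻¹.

For a van der Waals gas, T_c = 8a/(27Rb).
T_c = 8×1.460/(27×0.08206×0.03902) = 11.680/0.086453 = 135.1 K

T_c ≈ 135.1 K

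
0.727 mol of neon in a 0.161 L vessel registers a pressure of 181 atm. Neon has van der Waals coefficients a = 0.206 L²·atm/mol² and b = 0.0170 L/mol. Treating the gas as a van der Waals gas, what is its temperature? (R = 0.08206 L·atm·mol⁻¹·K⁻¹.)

T ≈ 461.4 K

T = (P + a n²/V²)(V − nb)/(nR)
P + a n²/V² = 181 + (0.206)(0.727)²/(0.161)² = 185.20 atm
V − nb = 0.161 − (0.727)(0.0170) = 0.14864 L
T = (185.20)(0.14864)/((0.727)(0.08206)) = 461.4 K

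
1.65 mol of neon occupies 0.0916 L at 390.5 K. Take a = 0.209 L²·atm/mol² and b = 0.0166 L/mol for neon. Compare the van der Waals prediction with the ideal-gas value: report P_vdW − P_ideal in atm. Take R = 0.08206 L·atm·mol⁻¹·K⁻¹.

ΔP ≈ 178.4 atm

Ideal: P_ideal = nRT/V = (1.65)(0.08206)(390.5)/0.0916 = 577.220 atm
vdW: P = nRT/(V − nb) − a n²/V² = 52.8733/0.0642100 − 0.569003/0.00839056 = 823.443 − 67.8147 = 755.628 atm
ΔP = 755.628 − 577.220 = 178.4 atm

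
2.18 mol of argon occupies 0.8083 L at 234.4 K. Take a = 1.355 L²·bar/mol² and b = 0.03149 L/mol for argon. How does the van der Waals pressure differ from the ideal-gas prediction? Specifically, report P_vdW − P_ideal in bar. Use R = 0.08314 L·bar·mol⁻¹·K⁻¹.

ΔP ≈ -4.978 bar

Ideal: P_ideal = nRT/V = (2.18)(0.08314)(234.4)/0.8083 = 52.5595 bar
vdW: P = nRT/(V − nb) − a n²/V² = 42.4839/0.739652 − 6.43950/0.653349 = 57.4377 − 9.85614 = 47.5816 bar
ΔP = 47.5816 − 52.5595 = -4.978 bar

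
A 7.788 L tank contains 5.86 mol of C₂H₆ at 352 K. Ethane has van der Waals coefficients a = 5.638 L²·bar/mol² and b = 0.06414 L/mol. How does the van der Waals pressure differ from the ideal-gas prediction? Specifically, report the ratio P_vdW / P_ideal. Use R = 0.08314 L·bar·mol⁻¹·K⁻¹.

Ideal: P_ideal = nRT/V = (5.86)(0.08314)(352)/7.788 = 22.0204 bar
vdW: P = nRT/(V − nb) − a n²/V² = 171.495/7.41214 − 193.607/60.6529 = 23.1370 − 3.19205 = 19.9450 bar
Ratio = 19.9450/22.0204 = 0.9058

P_vdW / P_ideal ≈ 0.9058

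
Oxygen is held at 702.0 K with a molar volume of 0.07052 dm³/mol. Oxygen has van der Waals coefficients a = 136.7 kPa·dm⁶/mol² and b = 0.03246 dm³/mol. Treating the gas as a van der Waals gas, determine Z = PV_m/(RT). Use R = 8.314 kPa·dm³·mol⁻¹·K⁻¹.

P = RT/(V_m − b) − a/V_m² = (8.314)(702.0)/(0.07052 − 0.03246) − 136.7/(0.07052)²
  = 5836.4/0.038060 − 27488 = 153347 − 27488 = 125859 kPa
Z = PV_m/(RT) = (125859)(0.07052)/((8.314)(702.0)) = 8875.6/5836.4 = 1.521

Z ≈ 1.521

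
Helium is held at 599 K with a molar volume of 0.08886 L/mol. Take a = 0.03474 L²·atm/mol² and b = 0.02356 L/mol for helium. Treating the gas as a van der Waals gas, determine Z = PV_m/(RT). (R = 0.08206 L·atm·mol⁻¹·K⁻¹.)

P = RT/(V_m − b) − a/V_m² = (0.08206)(599)/(0.08886 − 0.02356) − 0.03474/(0.08886)²
  = 49.154/0.065300 − 4.3996 = 752.74 − 4.3996 = 748.34 atm
Z = PV_m/(RT) = (748.34)(0.08886)/((0.08206)(599)) = 66.497/49.154 = 1.353

Z ≈ 1.353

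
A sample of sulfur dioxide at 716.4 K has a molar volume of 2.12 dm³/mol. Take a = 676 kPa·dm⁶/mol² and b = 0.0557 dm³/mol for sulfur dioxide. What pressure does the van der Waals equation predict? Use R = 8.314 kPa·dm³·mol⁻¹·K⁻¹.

P ≈ 2735 kPa

P = RT/(V_m − b) − a/V_m²
RT/(V_m − b) = (8.314)(716.4)/(2.12 − 0.0557) = 5956.1/2.0643 = 2885.3 kPa
a/V_m² = 676/(2.12)² = 150.41 kPa
P = 2885.3 − 150.41 = 2735 kPa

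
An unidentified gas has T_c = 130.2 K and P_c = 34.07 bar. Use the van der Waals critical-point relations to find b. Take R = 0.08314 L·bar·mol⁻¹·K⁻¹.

From T_c = 8a/(27Rb) and P_c = a/(27b²): b = R T_c/(8 P_c).
b = (0.08314)(130.2)/(8×34.07) = 10.825/272.56 = 0.03972 L/mol

b ≈ 0.03972 L/mol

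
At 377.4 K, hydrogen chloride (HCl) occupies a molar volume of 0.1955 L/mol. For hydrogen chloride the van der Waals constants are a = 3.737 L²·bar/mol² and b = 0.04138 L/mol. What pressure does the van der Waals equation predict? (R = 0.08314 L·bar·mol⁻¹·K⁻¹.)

P ≈ 105.8 bar

P = RT/(V_m − b) − a/V_m²
RT/(V_m − b) = (0.08314)(377.4)/(0.1955 − 0.04138) = 31.377/0.15412 = 203.59 bar
a/V_m² = 3.737/(0.1955)² = 97.775 bar
P = 203.59 − 97.775 = 105.8 bar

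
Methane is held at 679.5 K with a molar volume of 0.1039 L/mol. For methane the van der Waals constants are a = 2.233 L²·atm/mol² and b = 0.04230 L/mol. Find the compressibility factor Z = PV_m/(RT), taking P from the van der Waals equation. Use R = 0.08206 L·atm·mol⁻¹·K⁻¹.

Z ≈ 1.301

P = RT/(V_m − b) − a/V_m² = (0.08206)(679.5)/(0.1039 − 0.04230) − 2.233/(0.1039)²
  = 55.760/0.061600 − 206.85 = 905.19 − 206.85 = 698.34 atm
Z = PV_m/(RT) = (698.34)(0.1039)/((0.08206)(679.5)) = 72.558/55.760 = 1.301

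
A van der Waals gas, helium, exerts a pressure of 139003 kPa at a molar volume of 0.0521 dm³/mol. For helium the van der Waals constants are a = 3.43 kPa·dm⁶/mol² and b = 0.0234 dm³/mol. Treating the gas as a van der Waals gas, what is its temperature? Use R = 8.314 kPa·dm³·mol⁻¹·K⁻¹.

T = (P + a/V_m²)(V_m − b)/R
P + a/V_m² = 139003 + 3.43/(0.0521)² = 140267 kPa
V_m − b = 0.0521 − 0.0234 = 0.028700 dm³/mol
T = (140267)(0.028700)/8.314 = 484.2 K

T ≈ 484.2 K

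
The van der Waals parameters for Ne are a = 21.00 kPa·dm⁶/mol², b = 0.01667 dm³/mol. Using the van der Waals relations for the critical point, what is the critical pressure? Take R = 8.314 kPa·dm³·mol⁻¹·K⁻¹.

P_c ≈ 2799 kPa

For a van der Waals gas, P_c = a/(27b²).
P_c = 21.00/(27×(0.01667)²) = 21.00/0.0075030 = 2799 kPa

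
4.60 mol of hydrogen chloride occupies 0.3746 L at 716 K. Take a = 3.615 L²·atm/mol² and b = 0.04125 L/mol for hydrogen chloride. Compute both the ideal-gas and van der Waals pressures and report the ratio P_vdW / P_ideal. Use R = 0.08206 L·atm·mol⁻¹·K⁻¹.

Ideal: P_ideal = nRT/V = (4.60)(0.08206)(716)/0.3746 = 721.497 atm
vdW: P = nRT/(V − nb) − a n²/V² = 270.273/0.184850 − 76.4934/0.140325 = 1462.12 − 545.116 = 917.00 atm
Ratio = 917.00/721.497 = 1.271

P_vdW / P_ideal ≈ 1.271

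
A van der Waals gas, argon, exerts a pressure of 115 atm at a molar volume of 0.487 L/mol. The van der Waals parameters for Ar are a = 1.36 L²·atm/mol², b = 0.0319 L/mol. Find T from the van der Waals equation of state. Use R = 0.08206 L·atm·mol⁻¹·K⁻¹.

T = (P + a/V_m²)(V_m − b)/R
P + a/V_m² = 115 + 1.36/(0.487)² = 120.73 atm
V_m − b = 0.487 − 0.0319 = 0.45510 L/mol
T = (120.73)(0.45510)/0.08206 = 669.6 K

T ≈ 669.6 K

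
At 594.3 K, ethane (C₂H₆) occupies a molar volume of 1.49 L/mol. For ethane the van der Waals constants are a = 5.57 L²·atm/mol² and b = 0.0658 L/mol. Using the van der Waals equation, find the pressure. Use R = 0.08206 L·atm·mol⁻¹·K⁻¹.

P = RT/(V_m − b) − a/V_m²
RT/(V_m − b) = (0.08206)(594.3)/(1.49 − 0.0658) = 48.768/1.4242 = 34.242 atm
a/V_m² = 5.57/(1.49)² = 2.5089 atm
P = 34.242 − 2.5089 = 31.73 atm

P ≈ 31.73 atm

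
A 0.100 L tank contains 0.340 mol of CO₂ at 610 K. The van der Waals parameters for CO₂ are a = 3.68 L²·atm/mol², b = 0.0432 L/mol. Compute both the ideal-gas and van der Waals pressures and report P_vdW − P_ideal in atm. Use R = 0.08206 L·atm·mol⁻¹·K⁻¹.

ΔP ≈ -13.24 atm

Ideal: P_ideal = nRT/V = (0.340)(0.08206)(610)/0.100 = 170.192 atm
vdW: P = nRT/(V − nb) − a n²/V² = 17.0192/0.0853120 − 0.425408/0.0100000 = 199.494 − 42.5408 = 156.953 atm
ΔP = 156.953 − 170.192 = -13.24 atm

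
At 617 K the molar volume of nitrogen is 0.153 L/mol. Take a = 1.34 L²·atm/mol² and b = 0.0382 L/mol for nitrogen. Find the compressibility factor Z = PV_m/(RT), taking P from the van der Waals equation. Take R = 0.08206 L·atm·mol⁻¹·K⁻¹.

P = RT/(V_m − b) − a/V_m² = (0.08206)(617)/(0.153 − 0.0382) − 1.34/(0.153)²
  = 50.631/0.11480 − 57.243 = 441.04 − 57.243 = 383.80 atm
Z = PV_m/(RT) = (383.80)(0.153)/((0.08206)(617)) = 58.721/50.631 = 1.160

Z ≈ 1.160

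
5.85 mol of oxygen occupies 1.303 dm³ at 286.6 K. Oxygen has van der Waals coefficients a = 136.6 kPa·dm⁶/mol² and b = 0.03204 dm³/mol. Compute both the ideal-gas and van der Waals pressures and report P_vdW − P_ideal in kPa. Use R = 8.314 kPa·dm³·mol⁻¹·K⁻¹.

Ideal: P_ideal = nRT/V = (5.85)(8.314)(286.6)/1.303 = 10697.9 kPa
vdW: P = nRT/(V − nb) − a n²/V² = 13939.3/1.11557 − 4674.79/1.69781 = 12495.2 − 2753.42 = 9741.8 kPa
ΔP = 9741.8 − 10697.9 = -956 kPa

ΔP ≈ -956 kPa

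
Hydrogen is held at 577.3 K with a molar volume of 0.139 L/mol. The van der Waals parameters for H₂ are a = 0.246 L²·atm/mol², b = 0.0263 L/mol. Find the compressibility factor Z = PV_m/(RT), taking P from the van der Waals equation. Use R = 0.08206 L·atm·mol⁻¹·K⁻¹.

Z ≈ 1.196

P = RT/(V_m − b) − a/V_m² = (0.08206)(577.3)/(0.139 − 0.0263) − 0.246/(0.139)²
  = 47.373/0.11270 − 12.732 = 420.35 − 12.732 = 407.62 atm
Z = PV_m/(RT) = (407.62)(0.139)/((0.08206)(577.3)) = 56.659/47.373 = 1.196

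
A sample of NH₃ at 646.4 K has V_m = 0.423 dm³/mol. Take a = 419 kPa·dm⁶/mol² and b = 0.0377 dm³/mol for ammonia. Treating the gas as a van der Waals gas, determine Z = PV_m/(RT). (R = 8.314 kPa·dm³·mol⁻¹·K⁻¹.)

Z ≈ 0.9135

P = RT/(V_m − b) − a/V_m² = (8.314)(646.4)/(0.423 − 0.0377) − 419/(0.423)²
  = 5374.2/0.38530 − 2341.7 = 13948 − 2341.7 = 11606 kPa
Z = PV_m/(RT) = (11606)(0.423)/((8.314)(646.4)) = 4909.3/5374.2 = 0.9135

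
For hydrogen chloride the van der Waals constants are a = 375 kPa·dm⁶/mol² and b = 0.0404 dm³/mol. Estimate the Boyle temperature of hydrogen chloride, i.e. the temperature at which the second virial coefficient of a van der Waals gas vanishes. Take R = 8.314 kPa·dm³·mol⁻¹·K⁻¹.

For a van der Waals gas the second virial coefficient B₂ = b − a/(RT) vanishes at T_B = a/(Rb).
T_B = 375/(8.314×0.0404) = 375/0.33589 = 1116 K

T_B ≈ 1116 K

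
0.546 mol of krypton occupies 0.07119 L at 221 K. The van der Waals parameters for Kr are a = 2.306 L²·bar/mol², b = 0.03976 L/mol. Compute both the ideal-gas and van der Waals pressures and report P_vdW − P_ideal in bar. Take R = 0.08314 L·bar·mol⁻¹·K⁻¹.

ΔP ≈ -73.82 bar

Ideal: P_ideal = nRT/V = (0.546)(0.08314)(221)/0.07119 = 140.921 bar
vdW: P = nRT/(V − nb) − a n²/V² = 10.0322/0.0494810 − 0.687455/0.00506802 = 202.749 − 135.646 = 67.103 bar
ΔP = 67.103 − 140.921 = -73.82 bar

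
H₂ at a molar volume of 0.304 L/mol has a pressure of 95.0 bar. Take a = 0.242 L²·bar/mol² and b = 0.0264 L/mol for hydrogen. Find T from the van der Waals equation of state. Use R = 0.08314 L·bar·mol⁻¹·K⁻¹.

T = (P + a/V_m²)(V_m − b)/R
P + a/V_m² = 95.0 + 0.242/(0.304)² = 97.619 bar
V_m − b = 0.304 − 0.0264 = 0.27760 L/mol
T = (97.619)(0.27760)/0.08314 = 325.9 K

T ≈ 325.9 K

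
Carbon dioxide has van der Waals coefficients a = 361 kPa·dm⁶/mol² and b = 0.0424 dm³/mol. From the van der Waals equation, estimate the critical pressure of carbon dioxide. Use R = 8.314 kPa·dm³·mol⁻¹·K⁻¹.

P_c ≈ 7437 kPa

For a van der Waals gas, P_c = a/(27b²).
P_c = 361/(27×(0.0424)²) = 361/0.048540 = 7437 kPa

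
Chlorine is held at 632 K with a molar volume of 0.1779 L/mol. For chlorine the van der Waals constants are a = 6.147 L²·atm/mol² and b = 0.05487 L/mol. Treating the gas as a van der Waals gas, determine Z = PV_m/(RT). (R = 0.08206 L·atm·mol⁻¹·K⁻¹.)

Z ≈ 0.7797

P = RT/(V_m − b) − a/V_m² = (0.08206)(632)/(0.1779 − 0.05487) − 6.147/(0.1779)²
  = 51.862/0.12303 − 194.23 = 421.54 − 194.23 = 227.31 atm
Z = PV_m/(RT) = (227.31)(0.1779)/((0.08206)(632)) = 40.438/51.862 = 0.7797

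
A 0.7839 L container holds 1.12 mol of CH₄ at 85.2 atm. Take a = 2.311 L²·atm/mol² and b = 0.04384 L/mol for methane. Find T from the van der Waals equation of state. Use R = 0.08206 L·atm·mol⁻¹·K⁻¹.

T = (P + a n²/V²)(V − nb)/(nR)
P + a n²/V² = 85.2 + (2.311)(1.12)²/(0.7839)² = 89.918 atm
V − nb = 0.7839 − (1.12)(0.04384) = 0.73480 L
T = (89.918)(0.73480)/((1.12)(0.08206)) = 718.9 K

T ≈ 718.9 K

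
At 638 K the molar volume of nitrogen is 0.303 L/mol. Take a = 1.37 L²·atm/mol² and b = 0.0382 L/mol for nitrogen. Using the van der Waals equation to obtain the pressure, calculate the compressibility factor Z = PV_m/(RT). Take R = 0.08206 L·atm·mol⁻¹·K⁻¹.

P = RT/(V_m − b) − a/V_m² = (0.08206)(638)/(0.303 − 0.0382) − 1.37/(0.303)²
  = 52.354/0.26480 − 14.922 = 197.71 − 14.922 = 182.79 atm
Z = PV_m/(RT) = (182.79)(0.303)/((0.08206)(638)) = 55.385/52.354 = 1.058

Z ≈ 1.058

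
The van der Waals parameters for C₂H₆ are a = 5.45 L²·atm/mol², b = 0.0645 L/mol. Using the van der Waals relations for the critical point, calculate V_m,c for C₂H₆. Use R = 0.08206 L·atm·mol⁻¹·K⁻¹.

V_m,c ≈ 0.1935 L/mol

For a van der Waals gas, V_m,c = 3b.
V_m,c = 3×0.0645 = 0.1935 L/mol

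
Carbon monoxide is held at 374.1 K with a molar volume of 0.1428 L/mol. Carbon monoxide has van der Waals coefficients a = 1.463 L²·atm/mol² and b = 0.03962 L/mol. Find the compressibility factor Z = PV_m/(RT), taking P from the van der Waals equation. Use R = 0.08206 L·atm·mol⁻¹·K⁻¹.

Z ≈ 1.050

P = RT/(V_m − b) − a/V_m² = (0.08206)(374.1)/(0.1428 − 0.03962) − 1.463/(0.1428)²
  = 30.699/0.10318 − 71.744 = 297.53 − 71.744 = 225.79 atm
Z = PV_m/(RT) = (225.79)(0.1428)/((0.08206)(374.1)) = 32.243/30.699 = 1.050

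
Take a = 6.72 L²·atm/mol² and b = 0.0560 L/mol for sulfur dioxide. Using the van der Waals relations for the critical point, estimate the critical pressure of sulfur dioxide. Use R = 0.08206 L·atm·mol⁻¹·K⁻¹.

P_c ≈ 79.37 atm

For a van der Waals gas, P_c = a/(27b²).
P_c = 6.72/(27×(0.0560)²) = 6.72/0.084672 = 79.37 atm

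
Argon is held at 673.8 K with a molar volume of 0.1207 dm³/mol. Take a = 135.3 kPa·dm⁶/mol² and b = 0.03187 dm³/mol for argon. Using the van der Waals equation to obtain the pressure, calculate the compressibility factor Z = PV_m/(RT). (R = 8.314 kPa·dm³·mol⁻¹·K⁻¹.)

P = RT/(V_m − b) − a/V_m² = (8.314)(673.8)/(0.1207 − 0.03187) − 135.3/(0.1207)²
  = 5602.0/0.088830 − 9287.2 = 63064 − 9287.2 = 53777 kPa
Z = PV_m/(RT) = (53777)(0.1207)/((8.314)(673.8)) = 6490.9/5602.0 = 1.159

Z ≈ 1.159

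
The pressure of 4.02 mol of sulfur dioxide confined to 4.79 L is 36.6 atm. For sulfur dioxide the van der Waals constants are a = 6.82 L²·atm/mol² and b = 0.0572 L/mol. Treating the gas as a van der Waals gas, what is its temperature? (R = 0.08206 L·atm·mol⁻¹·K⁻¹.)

T ≈ 572.3 K

T = (P + a n²/V²)(V − nb)/(nR)
P + a n²/V² = 36.6 + (6.82)(4.02)²/(4.79)² = 41.404 atm
V − nb = 4.79 − (4.02)(0.0572) = 4.5601 L
T = (41.404)(4.5601)/((4.02)(0.08206)) = 572.3 K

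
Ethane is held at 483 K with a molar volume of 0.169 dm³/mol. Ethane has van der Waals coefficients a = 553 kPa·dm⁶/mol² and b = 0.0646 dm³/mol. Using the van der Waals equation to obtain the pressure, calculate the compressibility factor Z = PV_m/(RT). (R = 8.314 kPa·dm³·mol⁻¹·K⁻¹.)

P = RT/(V_m − b) − a/V_m² = (8.314)(483)/(0.169 − 0.0646) − 553/(0.169)²
  = 4015.7/0.10440 − 19362 = 38465 − 19362 = 19103 kPa
Z = PV_m/(RT) = (19103)(0.169)/((8.314)(483)) = 3228.4/4015.7 = 0.8039

Z ≈ 0.8039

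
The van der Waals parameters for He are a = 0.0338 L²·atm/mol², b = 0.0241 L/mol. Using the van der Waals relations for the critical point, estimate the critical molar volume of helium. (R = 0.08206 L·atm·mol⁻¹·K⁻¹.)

For a van der Waals gas, V_m,c = 3b.
V_m,c = 3×0.0241 = 0.07230 L/mol

V_m,c ≈ 0.07230 L/mol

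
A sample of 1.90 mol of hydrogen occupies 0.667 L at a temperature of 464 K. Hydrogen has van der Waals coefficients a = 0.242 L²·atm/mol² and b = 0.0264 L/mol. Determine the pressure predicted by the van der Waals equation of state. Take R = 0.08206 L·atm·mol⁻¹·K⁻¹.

P = nRT/(V − nb) − a n²/V²
nRT/(V − nb) = (1.90)(0.08206)(464)/(0.667 − 1.90×0.0264) = 72.344/0.61684 = 117.28 atm
a n²/V² = (0.242)(1.90)²/(0.667)² = 1.9637 atm
P = 117.28 − 1.9637 = 115.3 atm

P ≈ 115.3 atm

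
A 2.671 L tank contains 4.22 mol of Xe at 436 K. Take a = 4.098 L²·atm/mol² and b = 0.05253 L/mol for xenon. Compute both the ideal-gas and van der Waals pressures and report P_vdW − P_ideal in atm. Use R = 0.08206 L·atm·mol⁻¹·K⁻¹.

Ideal: P_ideal = nRT/V = (4.22)(0.08206)(436)/2.671 = 56.5271 atm
vdW: P = nRT/(V − nb) − a n²/V² = 150.984/2.44932 − 72.9788/7.13424 = 61.6432 − 10.2294 = 51.4138 atm
ΔP = 51.4138 − 56.5271 = -5.113 atm

ΔP ≈ -5.113 atm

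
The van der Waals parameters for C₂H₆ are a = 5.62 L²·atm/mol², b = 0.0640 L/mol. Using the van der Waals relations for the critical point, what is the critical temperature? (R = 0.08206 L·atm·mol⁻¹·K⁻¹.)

T_c ≈ 317.1 K

For a van der Waals gas, T_c = 8a/(27Rb).
T_c = 8×5.62/(27×0.08206×0.0640) = 44.960/0.14180 = 317.1 K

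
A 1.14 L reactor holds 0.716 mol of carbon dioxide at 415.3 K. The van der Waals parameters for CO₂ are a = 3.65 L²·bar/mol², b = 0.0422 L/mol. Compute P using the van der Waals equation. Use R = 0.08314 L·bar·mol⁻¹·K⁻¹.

P ≈ 20.84 bar

P = nRT/(V − nb) − a n²/V²
nRT/(V − nb) = (0.716)(0.08314)(415.3)/(1.14 − 0.716×0.0422) = 24.722/1.1098 = 22.276 bar
a n²/V² = (3.65)(0.716)²/(1.14)² = 1.4398 bar
P = 22.276 − 1.4398 = 20.84 bar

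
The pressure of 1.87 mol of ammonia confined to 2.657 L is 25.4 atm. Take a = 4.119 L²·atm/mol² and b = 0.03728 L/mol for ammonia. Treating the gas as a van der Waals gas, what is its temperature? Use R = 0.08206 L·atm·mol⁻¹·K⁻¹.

T = (P + a n²/V²)(V − nb)/(nR)
P + a n²/V² = 25.4 + (4.119)(1.87)²/(2.657)² = 27.440 atm
V − nb = 2.657 − (1.87)(0.03728) = 2.5873 L
T = (27.440)(2.5873)/((1.87)(0.08206)) = 462.7 K

T ≈ 462.7 K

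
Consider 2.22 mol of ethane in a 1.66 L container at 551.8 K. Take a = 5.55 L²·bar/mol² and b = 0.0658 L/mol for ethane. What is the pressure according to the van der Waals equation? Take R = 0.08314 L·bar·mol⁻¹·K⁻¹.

P = nRT/(V − nb) − a n²/V²
nRT/(V − nb) = (2.22)(0.08314)(551.8)/(1.66 − 2.22×0.0658) = 101.85/1.5139 = 67.277 bar
a n²/V² = (5.55)(2.22)²/(1.66)² = 9.9262 bar
P = 67.277 − 9.9262 = 57.35 bar

P ≈ 57.35 bar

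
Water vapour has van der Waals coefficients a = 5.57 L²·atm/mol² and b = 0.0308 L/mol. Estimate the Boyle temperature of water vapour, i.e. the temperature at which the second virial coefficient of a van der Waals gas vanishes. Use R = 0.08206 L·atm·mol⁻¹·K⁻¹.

T_B ≈ 2204 K

For a van der Waals gas the second virial coefficient B₂ = b − a/(RT) vanishes at T_B = a/(Rb).
T_B = 5.57/(0.08206×0.0308) = 5.57/0.0025274 = 2204 K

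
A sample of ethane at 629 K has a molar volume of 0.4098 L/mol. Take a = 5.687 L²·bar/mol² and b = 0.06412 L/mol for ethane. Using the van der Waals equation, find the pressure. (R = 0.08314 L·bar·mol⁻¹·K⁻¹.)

P ≈ 117.4 bar

P = RT/(V_m − b) − a/V_m²
RT/(V_m − b) = (0.08314)(629)/(0.4098 − 0.06412) = 52.295/0.34568 = 151.28 bar
a/V_m² = 5.687/(0.4098)² = 33.864 bar
P = 151.28 − 33.864 = 117.4 bar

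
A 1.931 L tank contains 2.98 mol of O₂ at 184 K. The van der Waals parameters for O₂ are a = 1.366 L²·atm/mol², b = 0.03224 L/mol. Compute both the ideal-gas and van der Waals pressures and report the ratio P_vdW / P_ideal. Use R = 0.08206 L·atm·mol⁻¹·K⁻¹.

Ideal: P_ideal = nRT/V = (2.98)(0.08206)(184)/1.931 = 23.3015 atm
vdW: P = nRT/(V − nb) − a n²/V² = 44.9951/1.83492 − 12.1306/3.72876 = 24.5216 − 3.25325 = 21.2684 atm
Ratio = 21.2684/23.3015 = 0.9127

P_vdW / P_ideal ≈ 0.9127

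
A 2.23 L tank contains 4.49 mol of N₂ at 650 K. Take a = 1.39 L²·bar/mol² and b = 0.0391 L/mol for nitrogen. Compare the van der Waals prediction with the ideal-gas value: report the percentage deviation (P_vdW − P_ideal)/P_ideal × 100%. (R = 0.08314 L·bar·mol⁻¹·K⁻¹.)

3.37 %

Ideal: P_ideal = nRT/V = (4.49)(0.08314)(650)/2.23 = 108.809 bar
vdW: P = nRT/(V − nb) − a n²/V² = 242.644/2.05444 − 28.0225/4.97290 = 118.107 − 5.63504 = 112.472 bar
% deviation = (112.472 − 108.809)/108.809 × 100% = 3.37%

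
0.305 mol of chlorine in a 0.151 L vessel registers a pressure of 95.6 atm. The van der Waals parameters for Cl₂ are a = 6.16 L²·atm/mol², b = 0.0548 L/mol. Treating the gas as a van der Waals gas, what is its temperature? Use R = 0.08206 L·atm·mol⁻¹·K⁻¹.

T ≈ 647.8 K

T = (P + a n²/V²)(V − nb)/(nR)
P + a n²/V² = 95.6 + (6.16)(0.305)²/(0.151)² = 120.73 atm
V − nb = 0.151 − (0.305)(0.0548) = 0.13429 L
T = (120.73)(0.13429)/((0.305)(0.08206)) = 647.8 K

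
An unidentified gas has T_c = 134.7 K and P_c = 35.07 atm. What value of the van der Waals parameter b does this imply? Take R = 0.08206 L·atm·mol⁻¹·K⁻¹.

b ≈ 0.03940 L/mol

From T_c = 8a/(27Rb) and P_c = a/(27b²): b = R T_c/(8 P_c).
b = (0.08206)(134.7)/(8×35.07) = 11.053/280.56 = 0.03940 L/mol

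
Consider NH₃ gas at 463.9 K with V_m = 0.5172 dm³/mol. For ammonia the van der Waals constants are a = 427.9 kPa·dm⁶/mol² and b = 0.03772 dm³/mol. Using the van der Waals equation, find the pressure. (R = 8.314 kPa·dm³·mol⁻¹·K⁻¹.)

P = RT/(V_m − b) − a/V_m²
RT/(V_m − b) = (8.314)(463.9)/(0.5172 − 0.03772) = 3856.9/0.47948 = 8043.9 kPa
a/V_m² = 427.9/(0.5172)² = 1599.7 kPa
P = 8043.9 − 1599.7 = 6444 kPa

P ≈ 6444 kPa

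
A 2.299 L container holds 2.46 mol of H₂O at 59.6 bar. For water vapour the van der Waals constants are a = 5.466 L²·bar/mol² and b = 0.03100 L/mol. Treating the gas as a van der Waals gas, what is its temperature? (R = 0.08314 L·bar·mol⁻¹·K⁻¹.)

T = (P + a n²/V²)(V − nb)/(nR)
P + a n²/V² = 59.6 + (5.466)(2.46)²/(2.299)² = 65.858 bar
V − nb = 2.299 − (2.46)(0.03100) = 2.2227 L
T = (65.858)(2.2227)/((2.46)(0.08314)) = 715.7 K

T ≈ 715.7 K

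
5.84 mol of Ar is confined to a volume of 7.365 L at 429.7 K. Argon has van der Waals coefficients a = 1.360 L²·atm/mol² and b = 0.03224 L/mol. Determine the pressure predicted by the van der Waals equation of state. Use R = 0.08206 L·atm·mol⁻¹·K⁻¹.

P = nRT/(V − nb) − a n²/V²
nRT/(V − nb) = (5.84)(0.08206)(429.7)/(7.365 − 5.84×0.03224) = 205.93/7.1767 = 28.694 atm
a n²/V² = (1.360)(5.84)²/(7.365)² = 0.85510 atm
P = 28.694 − 0.85510 = 27.84 atm

P ≈ 27.84 atm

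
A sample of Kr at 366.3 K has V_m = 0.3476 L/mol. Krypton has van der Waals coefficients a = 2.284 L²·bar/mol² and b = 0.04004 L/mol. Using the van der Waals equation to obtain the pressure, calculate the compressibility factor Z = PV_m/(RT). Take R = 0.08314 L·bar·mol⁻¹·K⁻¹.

Z ≈ 0.9144

P = RT/(V_m − b) − a/V_m² = (0.08314)(366.3)/(0.3476 − 0.04004) − 2.284/(0.3476)²
  = 30.454/0.30756 − 18.903 = 99.018 − 18.903 = 80.115 bar
Z = PV_m/(RT) = (80.115)(0.3476)/((0.08314)(366.3)) = 27.848/30.454 = 0.9144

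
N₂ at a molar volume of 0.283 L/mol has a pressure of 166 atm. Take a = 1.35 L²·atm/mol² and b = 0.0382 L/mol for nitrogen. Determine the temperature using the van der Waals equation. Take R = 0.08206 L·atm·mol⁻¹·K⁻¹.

T = (P + a/V_m²)(V_m − b)/R
P + a/V_m² = 166 + 1.35/(0.283)² = 182.86 atm
V_m − b = 0.283 − 0.0382 = 0.24480 L/mol
T = (182.86)(0.24480)/0.08206 = 545.5 K

T ≈ 545.5 K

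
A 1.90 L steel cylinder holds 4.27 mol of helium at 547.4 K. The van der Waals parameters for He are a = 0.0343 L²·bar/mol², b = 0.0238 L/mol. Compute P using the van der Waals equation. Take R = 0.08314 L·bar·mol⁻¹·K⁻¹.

P ≈ 107.9 bar

P = nRT/(V − nb) − a n²/V²
nRT/(V − nb) = (4.27)(0.08314)(547.4)/(1.90 − 4.27×0.0238) = 194.33/1.7984 = 108.06 bar
a n²/V² = (0.0343)(4.27)²/(1.90)² = 0.17324 bar
P = 108.06 − 0.17324 = 107.9 bar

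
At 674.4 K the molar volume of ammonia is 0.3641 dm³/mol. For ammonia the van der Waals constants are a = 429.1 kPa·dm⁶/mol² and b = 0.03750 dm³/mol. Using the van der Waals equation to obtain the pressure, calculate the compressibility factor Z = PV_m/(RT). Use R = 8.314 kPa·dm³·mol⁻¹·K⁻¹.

P = RT/(V_m − b) − a/V_m² = (8.314)(674.4)/(0.3641 − 0.03750) − 429.1/(0.3641)²
  = 5607.0/0.32660 − 3236.8 = 17168 − 3236.8 = 13931 kPa
Z = PV_m/(RT) = (13931)(0.3641)/((8.314)(674.4)) = 5072.3/5607.0 = 0.9046

Z ≈ 0.9046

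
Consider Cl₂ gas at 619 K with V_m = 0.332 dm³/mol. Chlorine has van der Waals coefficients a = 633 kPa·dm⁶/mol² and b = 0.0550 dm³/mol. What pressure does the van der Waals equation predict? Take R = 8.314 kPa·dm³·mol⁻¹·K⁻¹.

P = RT/(V_m − b) − a/V_m²
RT/(V_m − b) = (8.314)(619)/(0.332 − 0.0550) = 5146.4/0.27700 = 18579 kPa
a/V_m² = 633/(0.332)² = 5742.9 kPa
P = 18579 − 5742.9 = 12836 kPa

P ≈ 12836 kPa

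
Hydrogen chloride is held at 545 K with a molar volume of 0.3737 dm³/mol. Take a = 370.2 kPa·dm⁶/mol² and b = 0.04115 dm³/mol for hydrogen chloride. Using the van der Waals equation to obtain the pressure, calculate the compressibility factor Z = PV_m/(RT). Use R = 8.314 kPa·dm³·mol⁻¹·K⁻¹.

P = RT/(V_m − b) − a/V_m² = (8.314)(545)/(0.3737 − 0.04115) − 370.2/(0.3737)²
  = 4531.1/0.33255 − 2650.9 = 13625 − 2650.9 = 10974 kPa
Z = PV_m/(RT) = (10974)(0.3737)/((8.314)(545)) = 4101.0/4531.1 = 0.9051

Z ≈ 0.9051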